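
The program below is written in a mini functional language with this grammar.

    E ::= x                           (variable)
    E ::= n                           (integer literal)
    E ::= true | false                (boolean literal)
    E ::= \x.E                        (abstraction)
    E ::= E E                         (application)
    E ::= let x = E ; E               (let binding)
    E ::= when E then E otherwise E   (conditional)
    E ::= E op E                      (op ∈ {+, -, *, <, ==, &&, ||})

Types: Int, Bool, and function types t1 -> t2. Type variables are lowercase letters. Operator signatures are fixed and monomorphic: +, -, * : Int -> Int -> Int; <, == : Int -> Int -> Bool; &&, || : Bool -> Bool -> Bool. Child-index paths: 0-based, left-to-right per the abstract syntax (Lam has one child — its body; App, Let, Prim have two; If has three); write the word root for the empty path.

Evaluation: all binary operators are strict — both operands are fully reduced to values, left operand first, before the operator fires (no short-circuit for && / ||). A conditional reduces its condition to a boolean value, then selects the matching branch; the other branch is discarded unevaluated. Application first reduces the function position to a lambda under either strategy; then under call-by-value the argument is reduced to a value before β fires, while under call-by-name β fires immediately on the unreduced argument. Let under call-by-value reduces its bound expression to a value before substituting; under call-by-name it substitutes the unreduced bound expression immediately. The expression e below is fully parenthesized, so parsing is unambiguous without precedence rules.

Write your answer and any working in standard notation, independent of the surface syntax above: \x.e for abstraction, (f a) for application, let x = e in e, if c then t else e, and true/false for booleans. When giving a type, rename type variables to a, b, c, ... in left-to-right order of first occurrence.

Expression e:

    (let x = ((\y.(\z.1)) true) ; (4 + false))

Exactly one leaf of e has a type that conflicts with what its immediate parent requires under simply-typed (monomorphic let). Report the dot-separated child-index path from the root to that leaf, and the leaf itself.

Working:
\z._ : b -> Int
\y._ : a -> b -> Int
  unify a -> b -> Int ~ Bool -> c
  unify a ~ Bool
  unify b -> Int ~ c
_ _ : b -> Int
let x : b -> Int
  unify Int ~ Int
  unify Bool ~ Int
  FAIL: mismatch Bool ~ Int

Answer: 1.1 : false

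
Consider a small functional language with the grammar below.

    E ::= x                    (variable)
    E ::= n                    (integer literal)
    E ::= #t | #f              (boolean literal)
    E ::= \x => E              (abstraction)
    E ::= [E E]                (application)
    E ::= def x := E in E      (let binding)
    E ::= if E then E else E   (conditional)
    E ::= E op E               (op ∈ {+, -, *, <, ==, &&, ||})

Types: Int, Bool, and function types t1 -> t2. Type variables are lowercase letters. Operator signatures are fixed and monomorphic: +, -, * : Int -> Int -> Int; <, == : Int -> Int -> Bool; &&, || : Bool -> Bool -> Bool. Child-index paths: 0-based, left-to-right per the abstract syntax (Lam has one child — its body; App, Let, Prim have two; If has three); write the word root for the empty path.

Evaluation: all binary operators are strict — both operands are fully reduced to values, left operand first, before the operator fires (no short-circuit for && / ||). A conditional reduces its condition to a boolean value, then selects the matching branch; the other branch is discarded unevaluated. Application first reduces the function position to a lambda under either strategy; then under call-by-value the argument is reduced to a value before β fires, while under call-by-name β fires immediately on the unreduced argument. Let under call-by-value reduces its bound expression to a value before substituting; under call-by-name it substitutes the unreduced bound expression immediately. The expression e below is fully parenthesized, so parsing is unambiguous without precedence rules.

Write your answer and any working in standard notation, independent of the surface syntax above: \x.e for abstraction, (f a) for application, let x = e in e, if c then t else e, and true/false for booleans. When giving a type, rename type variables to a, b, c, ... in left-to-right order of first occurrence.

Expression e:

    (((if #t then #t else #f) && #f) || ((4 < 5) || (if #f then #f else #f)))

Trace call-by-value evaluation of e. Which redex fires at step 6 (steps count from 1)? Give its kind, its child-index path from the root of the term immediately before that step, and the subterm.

Trace:
step 0: (((if true then true else false) && false) || ((4 < 5) || (if false then false else false)))
step 1: [if@0.0] ((true && false) || ((4 < 5) || (if false then false else false)))
step 2: [delta@0] (false || ((4 < 5) || (if false then false else false)))
step 3: [delta@1.0] (false || (true || (if false then false else false)))
step 4: [if@1.1] (false || (true || false))
step 5: [delta@1] (false || true)
step 6: [delta@root] true

Answer: delta at root : (false || true)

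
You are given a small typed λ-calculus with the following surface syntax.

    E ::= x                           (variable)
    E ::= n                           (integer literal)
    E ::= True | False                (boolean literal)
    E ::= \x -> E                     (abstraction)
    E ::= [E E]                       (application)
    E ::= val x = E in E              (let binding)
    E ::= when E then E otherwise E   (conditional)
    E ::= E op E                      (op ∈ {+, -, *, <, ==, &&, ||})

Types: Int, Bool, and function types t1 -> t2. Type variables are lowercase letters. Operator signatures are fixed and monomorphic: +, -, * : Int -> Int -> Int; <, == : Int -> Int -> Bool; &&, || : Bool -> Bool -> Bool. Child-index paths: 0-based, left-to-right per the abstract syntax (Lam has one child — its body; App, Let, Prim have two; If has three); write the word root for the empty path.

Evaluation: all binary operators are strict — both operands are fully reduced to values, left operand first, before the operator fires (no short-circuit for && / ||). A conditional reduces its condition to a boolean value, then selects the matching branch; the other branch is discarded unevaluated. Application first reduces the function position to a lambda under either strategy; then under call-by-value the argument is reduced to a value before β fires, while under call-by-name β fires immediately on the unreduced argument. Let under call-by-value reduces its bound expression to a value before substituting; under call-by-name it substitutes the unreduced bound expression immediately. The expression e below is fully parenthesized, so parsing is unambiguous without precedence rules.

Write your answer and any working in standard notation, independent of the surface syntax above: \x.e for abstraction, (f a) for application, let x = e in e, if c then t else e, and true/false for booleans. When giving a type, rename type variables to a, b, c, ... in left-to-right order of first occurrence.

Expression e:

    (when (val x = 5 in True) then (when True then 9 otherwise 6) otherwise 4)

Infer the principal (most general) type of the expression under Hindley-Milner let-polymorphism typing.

Answer: Int

Trace:
let x : Int
  unify Bool ~ Bool
  unify Bool ~ Bool
  unify Int ~ Int
  unify Int ~ Int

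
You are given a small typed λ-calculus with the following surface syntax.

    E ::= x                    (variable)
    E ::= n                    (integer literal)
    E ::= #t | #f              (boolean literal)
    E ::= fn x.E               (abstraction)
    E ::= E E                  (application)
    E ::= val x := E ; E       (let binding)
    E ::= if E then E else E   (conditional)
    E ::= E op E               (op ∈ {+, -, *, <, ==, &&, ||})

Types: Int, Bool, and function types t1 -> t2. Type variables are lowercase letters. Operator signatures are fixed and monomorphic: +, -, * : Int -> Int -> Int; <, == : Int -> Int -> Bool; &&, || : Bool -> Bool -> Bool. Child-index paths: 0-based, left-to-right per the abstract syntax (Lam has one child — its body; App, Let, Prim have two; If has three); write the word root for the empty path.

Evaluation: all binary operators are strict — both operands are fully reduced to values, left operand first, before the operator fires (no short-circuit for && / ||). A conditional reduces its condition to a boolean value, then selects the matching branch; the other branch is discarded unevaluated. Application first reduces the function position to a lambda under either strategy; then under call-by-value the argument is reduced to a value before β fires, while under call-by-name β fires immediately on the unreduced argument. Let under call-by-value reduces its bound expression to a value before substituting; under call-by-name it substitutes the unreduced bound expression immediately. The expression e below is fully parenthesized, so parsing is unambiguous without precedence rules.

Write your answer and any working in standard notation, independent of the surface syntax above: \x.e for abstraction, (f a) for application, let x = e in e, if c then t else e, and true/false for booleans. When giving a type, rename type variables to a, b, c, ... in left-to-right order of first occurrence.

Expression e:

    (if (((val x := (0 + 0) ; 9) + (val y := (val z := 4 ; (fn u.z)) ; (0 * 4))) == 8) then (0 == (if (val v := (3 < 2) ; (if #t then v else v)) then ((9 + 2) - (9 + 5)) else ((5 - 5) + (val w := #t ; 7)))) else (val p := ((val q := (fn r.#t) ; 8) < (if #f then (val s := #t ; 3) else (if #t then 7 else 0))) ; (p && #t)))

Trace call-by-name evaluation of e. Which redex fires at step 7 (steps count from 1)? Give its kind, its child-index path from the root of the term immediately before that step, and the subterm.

Working:
step 0: (if (((let x = (0 + 0) in 9) + (let y = (let z = 4 in (\u.z)) in (0 * 4))) == 8) then (0 == (if (let v = (3 < 2) in (if true then v else v)) then ((9 + 2) - (9 + 5)) else ((5 - 5) + (let w = true in 7)))) else (let p = ((let q = (\r.true) in 8) < (if false then (let s = true in 3) else (if true then 7 else 0))) in (p && true)))
step 1: [let@0.0.0] (if ((9 + (let y = (let z = 4 in (\u.z)) in (0 * 4))) == 8) then (0 == (if (let v = (3 < 2) in (if true then v else v)) then ((9 + 2) - (9 + 5)) else ((5 - 5) + (let w = true in 7)))) else (let p = ((let q = (\r.true) in 8) < (if false then (let s = true in 3) else (if true then 7 else 0))) in (p && true)))
step 2: [let@0.0.1] (if ((9 + (0 * 4)) == 8) then (0 == (if (let v = (3 < 2) in (if true then v else v)) then ((9 + 2) - (9 + 5)) else ((5 - 5) + (let w = true in 7)))) else (let p = ((let q = (\r.true) in 8) < (if false then (let s = true in 3) else (if true then 7 else 0))) in (p && true)))
step 3: [delta@0.0.1] (if ((9 + 0) == 8) then (0 == (if (let v = (3 < 2) in (if true then v else v)) then ((9 + 2) - (9 + 5)) else ((5 - 5) + (let w = true in 7)))) else (let p = ((let q = (\r.true) in 8) < (if false then (let s = true in 3) else (if true then 7 else 0))) in (p && true)))
step 4: [delta@0.0] (if (9 == 8) then (0 == (if (let v = (3 < 2) in (if true then v else v)) then ((9 + 2) - (9 + 5)) else ((5 - 5) + (let w = true in 7)))) else (let p = ((let q = (\r.true) in 8) < (if false then (let s = true in 3) else (if true then 7 else 0))) in (p && true)))
step 5: [delta@0] (if false then (0 == (if (let v = (3 < 2) in (if true then v else v)) then ((9 + 2) - (9 + 5)) else ((5 - 5) + (let w = true in 7)))) else (let p = ((let q = (\r.true) in 8) < (if false then (let s = true in 3) else (if true then 7 else 0))) in (p && true)))
step 6: [if@root] (let p = ((let q = (\r.true) in 8) < (if false then (let s = true in 3) else (if true then 7 else 0))) in (p && true))
step 7: [let@root] (((let q = (\r.true) in 8) < (if false then (let s = true in 3) else (if true then 7 else 0))) && true)

Answer: let at root : (let p = ((let q = (\r.true) in 8) < (if false then (let s = true in 3) else (if true then 7 else 0))) in (p && true))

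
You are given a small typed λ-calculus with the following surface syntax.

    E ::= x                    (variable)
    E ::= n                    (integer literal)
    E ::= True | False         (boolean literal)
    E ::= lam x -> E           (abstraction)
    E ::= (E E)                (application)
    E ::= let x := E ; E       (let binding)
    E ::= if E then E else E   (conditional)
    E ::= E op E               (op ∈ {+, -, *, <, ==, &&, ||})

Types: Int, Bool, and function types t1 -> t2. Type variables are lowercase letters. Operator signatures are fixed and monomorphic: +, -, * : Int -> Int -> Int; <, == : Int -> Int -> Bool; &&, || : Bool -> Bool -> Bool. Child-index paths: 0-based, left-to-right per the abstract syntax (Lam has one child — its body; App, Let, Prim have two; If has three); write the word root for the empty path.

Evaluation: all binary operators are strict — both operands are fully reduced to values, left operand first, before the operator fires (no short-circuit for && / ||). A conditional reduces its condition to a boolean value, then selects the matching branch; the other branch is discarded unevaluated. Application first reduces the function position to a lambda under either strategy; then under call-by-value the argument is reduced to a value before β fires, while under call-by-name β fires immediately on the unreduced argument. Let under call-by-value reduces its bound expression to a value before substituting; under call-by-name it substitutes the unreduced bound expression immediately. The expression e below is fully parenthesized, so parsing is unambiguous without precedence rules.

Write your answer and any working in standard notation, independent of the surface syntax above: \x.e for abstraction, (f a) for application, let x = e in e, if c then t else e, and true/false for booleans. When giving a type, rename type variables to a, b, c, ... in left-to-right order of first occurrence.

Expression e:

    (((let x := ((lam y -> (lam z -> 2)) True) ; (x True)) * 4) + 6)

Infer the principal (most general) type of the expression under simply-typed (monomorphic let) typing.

Answer: Int

Trace:
\z._ : b -> Int
\y._ : a -> b -> Int
  unify a -> b -> Int ~ Bool -> c
  unify a ~ Bool
  unify b -> Int ~ c
_ _ : b -> Int
let x : b -> Int
x : b -> Int
  unify b -> Int ~ Bool -> d
  unify b ~ Bool
  unify Int ~ d
_ _ : Int
  unify Int ~ Int
  unify Int ~ Int
  unify Int ~ Int
  unify Int ~ Int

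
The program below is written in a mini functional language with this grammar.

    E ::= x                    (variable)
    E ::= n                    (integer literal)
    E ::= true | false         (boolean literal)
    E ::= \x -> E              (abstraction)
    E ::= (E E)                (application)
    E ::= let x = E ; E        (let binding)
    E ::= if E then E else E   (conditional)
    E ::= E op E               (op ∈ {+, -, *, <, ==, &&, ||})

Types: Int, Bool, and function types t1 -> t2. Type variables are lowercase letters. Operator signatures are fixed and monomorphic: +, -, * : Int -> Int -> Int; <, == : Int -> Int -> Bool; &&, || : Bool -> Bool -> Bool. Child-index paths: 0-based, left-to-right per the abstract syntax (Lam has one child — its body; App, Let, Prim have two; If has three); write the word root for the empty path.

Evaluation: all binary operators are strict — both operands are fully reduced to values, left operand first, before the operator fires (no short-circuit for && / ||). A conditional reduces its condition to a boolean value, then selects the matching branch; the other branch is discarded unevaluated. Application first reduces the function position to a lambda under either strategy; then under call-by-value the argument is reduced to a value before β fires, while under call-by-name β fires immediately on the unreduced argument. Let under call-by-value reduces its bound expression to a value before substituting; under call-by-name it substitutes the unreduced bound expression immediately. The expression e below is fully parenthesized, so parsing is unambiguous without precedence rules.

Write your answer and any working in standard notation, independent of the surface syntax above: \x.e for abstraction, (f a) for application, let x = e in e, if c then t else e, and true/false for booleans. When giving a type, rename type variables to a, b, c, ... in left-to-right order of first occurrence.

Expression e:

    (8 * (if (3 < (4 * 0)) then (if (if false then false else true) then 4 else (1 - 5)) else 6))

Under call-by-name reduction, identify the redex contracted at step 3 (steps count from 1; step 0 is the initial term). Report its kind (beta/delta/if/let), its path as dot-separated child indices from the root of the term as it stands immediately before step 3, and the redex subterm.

Working:
step 0: (8 * (if (3 < (4 * 0)) then (if (if false then false else true) then 4 else (1 - 5)) else 6))
step 1: [delta@1.0.1] (8 * (if (3 < 0) then (if (if false then false else true) then 4 else (1 - 5)) else 6))
step 2: [delta@1.0] (8 * (if false then (if (if false then false else true) then 4 else (1 - 5)) else 6))
step 3: [if@1] (8 * 6)

Answer: if at 1 : (if false then (if (if false then false else true) then 4 else (1 - 5)) else 6)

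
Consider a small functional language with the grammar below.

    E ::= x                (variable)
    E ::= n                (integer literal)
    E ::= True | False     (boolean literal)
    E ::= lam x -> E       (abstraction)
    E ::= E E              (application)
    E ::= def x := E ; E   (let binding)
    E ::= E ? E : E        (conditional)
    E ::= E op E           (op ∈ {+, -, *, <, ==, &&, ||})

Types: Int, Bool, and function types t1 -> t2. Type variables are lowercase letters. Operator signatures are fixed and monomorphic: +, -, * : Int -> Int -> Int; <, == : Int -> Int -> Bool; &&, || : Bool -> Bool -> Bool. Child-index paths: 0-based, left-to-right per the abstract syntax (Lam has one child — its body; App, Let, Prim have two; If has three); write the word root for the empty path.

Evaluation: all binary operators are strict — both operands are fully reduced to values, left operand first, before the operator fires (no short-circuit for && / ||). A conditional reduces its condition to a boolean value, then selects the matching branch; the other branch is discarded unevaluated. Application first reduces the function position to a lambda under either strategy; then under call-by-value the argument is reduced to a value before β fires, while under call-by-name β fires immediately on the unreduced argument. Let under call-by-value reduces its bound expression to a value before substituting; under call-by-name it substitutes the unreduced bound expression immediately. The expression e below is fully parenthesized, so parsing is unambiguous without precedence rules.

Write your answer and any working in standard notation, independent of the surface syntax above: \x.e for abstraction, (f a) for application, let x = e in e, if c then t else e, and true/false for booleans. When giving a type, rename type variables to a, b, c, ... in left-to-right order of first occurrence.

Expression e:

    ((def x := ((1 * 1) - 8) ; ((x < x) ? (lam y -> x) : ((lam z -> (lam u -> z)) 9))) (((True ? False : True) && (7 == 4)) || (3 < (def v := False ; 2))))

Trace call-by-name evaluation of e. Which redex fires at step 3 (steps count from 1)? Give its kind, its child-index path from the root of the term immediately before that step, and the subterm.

Answer: delta at 0.0.0 : (1 - 8)

Working:
step 0: ((let x = ((1 * 1) - 8) in (if (x < x) then (\y.x) else ((\z.(\u.z)) 9))) (((if true then false else true) && (7 == 4)) || (3 < (let v = false in 2))))
step 1: [let@0] ((if (((1 * 1) - 8) < ((1 * 1) - 8)) then (\y.((1 * 1) - 8)) else ((\z.(\u.z)) 9)) (((if true then false else true) && (7 == 4)) || (3 < (let v = false in 2))))
step 2: [delta@0.0.0.0] ((if ((1 - 8) < ((1 * 1) - 8)) then (\y.((1 * 1) - 8)) else ((\z.(\u.z)) 9)) (((if true then false else true) && (7 == 4)) || (3 < (let v = false in 2))))
step 3: [delta@0.0.0] ((if (-7 < ((1 * 1) - 8)) then (\y.((1 * 1) - 8)) else ((\z.(\u.z)) 9)) (((if true then false else true) && (7 == 4)) || (3 < (let v = false in 2))))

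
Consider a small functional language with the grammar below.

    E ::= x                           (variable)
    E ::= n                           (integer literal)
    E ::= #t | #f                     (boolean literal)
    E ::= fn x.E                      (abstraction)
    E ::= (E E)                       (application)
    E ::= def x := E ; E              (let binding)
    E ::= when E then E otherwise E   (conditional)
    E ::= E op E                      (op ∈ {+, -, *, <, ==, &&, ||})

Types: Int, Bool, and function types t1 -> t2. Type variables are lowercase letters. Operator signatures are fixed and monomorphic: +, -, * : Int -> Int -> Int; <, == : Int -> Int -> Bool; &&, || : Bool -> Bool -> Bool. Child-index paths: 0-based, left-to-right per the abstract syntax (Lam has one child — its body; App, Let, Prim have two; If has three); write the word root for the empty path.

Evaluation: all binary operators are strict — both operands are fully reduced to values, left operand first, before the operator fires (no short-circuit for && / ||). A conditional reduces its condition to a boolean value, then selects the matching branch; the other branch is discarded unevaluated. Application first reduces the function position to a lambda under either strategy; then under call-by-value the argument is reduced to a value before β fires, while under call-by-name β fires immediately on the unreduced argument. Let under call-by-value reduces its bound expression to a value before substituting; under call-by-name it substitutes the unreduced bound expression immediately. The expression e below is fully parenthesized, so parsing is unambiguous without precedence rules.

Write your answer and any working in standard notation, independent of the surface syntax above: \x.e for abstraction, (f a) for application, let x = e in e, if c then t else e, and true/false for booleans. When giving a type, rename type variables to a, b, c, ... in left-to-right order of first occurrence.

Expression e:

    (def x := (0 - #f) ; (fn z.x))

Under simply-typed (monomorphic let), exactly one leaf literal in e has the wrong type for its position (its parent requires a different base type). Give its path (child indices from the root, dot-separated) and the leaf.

Answer: 0.1 : false

Trace:
  unify Int ~ Int
  unify Bool ~ Int
  FAIL: mismatch Bool ~ Int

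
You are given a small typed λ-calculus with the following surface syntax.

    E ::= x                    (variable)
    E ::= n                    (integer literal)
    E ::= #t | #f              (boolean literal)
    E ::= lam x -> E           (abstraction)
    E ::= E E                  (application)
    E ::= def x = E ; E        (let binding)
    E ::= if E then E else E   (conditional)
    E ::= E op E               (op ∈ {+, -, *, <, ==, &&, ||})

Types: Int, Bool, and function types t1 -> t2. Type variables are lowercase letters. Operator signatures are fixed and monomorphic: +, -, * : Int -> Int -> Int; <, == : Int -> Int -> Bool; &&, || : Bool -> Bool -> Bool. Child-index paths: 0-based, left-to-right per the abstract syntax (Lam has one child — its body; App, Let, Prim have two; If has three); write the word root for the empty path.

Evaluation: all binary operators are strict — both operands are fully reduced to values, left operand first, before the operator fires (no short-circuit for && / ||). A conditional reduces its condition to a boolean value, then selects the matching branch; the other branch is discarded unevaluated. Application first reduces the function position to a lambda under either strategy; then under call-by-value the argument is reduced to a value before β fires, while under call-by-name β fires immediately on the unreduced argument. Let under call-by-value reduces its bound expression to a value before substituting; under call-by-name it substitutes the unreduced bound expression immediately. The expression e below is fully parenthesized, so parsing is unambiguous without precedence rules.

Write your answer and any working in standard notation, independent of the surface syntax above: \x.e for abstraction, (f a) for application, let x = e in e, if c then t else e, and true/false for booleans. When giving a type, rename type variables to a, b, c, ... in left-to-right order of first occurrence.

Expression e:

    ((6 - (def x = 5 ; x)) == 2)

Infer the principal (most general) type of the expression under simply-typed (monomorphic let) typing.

Derivation:
  unify Int ~ Int
let x : Int
x : Int
  unify Int ~ Int
  unify Int ~ Int
  unify Int ~ Int

Answer: Bool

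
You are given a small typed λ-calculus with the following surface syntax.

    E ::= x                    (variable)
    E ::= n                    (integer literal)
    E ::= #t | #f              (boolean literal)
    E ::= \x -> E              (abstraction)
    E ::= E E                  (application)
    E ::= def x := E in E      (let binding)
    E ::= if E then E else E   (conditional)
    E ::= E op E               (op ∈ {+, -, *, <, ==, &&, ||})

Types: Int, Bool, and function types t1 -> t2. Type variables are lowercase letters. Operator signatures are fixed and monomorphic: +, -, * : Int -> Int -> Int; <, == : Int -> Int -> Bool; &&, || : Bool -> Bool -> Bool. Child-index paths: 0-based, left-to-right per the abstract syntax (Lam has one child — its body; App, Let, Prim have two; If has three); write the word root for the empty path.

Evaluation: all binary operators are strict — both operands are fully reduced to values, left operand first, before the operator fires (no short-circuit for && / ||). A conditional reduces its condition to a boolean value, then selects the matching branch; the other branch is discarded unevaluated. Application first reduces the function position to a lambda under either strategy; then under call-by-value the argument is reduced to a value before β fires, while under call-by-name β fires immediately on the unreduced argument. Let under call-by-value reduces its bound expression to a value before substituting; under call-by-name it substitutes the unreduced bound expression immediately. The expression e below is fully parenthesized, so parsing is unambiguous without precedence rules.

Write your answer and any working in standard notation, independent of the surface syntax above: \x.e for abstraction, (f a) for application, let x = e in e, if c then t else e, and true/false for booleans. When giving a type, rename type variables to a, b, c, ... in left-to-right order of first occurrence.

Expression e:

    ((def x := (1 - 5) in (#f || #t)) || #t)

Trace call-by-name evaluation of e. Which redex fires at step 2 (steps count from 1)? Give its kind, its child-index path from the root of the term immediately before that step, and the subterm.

Working:
step 0: ((let x = (1 - 5) in (false || true)) || true)
step 1: [let@0] ((false || true) || true)
step 2: [delta@0] (true || true)

Answer: delta at 0 : (false || true)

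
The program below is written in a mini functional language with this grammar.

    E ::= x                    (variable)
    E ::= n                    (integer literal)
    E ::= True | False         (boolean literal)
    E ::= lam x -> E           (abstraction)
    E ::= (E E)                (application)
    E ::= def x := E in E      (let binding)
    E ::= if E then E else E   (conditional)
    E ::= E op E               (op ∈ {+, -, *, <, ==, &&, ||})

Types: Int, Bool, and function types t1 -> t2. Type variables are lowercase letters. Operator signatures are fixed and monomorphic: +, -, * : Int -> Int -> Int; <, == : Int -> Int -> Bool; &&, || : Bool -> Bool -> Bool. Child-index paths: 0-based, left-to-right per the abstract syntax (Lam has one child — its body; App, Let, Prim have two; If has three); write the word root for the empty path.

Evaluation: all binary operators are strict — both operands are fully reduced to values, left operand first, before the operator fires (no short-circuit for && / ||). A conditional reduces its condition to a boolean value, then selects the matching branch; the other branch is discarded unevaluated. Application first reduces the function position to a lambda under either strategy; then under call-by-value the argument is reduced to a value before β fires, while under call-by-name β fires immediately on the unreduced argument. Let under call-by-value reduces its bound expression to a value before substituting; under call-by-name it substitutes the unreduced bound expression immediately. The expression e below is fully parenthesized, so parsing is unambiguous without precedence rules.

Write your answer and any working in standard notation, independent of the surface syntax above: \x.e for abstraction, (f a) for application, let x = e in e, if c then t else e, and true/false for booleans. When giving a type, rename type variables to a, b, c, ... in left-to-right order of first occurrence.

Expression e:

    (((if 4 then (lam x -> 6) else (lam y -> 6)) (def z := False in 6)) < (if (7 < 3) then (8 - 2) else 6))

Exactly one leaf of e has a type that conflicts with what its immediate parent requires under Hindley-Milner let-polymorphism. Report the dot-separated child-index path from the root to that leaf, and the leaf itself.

Working:
  unify Int ~ Bool
  FAIL: mismatch Int ~ Bool

Answer: 0.0.0 : 4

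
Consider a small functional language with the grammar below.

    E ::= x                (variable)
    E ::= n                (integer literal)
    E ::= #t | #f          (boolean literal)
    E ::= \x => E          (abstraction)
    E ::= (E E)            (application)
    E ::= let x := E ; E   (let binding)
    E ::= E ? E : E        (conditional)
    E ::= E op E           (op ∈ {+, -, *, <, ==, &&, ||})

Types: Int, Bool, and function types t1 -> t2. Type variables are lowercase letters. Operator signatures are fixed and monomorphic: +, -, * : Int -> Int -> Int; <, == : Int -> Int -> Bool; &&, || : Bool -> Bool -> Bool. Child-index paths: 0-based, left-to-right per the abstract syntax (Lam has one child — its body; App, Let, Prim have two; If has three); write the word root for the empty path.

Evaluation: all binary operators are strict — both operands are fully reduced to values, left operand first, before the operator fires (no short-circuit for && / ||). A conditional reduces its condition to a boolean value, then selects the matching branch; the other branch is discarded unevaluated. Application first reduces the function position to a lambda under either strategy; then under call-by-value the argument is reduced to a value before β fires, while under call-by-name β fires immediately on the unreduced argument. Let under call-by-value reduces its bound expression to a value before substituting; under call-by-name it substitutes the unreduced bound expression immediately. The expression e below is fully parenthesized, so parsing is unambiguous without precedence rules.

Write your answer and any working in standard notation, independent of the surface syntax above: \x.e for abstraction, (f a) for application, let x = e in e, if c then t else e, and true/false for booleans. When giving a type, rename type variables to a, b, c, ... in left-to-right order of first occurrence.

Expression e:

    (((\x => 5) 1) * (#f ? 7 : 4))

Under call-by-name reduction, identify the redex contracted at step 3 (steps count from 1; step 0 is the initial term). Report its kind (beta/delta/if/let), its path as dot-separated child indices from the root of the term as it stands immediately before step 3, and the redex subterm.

Trace:
step 0: (((\x.5) 1) * (if false then 7 else 4))
step 1: [beta@0] (5 * (if false then 7 else 4))
step 2: [if@1] (5 * 4)
step 3: [delta@root] 20

Answer: delta at root : (5 * 4)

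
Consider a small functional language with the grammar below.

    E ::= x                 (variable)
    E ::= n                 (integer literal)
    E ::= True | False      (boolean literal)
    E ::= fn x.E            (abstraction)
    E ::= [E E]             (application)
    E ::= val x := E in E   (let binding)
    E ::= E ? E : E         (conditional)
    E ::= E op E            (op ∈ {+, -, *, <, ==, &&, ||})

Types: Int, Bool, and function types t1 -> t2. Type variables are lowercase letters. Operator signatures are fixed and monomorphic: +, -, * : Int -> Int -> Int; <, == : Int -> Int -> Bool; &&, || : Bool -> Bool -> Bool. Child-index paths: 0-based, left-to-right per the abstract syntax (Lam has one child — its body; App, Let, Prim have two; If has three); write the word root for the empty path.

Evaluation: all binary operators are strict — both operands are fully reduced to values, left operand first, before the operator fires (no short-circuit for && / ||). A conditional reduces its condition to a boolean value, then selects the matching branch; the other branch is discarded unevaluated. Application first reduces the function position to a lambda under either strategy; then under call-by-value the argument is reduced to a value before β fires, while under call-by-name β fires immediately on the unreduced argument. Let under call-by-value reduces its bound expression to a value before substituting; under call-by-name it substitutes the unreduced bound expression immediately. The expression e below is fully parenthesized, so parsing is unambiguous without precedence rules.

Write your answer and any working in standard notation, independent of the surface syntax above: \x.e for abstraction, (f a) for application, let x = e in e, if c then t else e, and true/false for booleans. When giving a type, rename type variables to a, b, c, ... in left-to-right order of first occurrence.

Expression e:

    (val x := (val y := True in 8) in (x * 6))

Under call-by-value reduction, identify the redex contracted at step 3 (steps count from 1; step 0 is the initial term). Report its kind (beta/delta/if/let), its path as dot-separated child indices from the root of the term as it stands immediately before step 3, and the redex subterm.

Trace:
step 0: (let x = (let y = true in 8) in (x * 6))
step 1: [let@0] (let x = 8 in (x * 6))
step 2: [let@root] (8 * 6)
step 3: [delta@root] 48

Answer: delta at root : (8 * 6)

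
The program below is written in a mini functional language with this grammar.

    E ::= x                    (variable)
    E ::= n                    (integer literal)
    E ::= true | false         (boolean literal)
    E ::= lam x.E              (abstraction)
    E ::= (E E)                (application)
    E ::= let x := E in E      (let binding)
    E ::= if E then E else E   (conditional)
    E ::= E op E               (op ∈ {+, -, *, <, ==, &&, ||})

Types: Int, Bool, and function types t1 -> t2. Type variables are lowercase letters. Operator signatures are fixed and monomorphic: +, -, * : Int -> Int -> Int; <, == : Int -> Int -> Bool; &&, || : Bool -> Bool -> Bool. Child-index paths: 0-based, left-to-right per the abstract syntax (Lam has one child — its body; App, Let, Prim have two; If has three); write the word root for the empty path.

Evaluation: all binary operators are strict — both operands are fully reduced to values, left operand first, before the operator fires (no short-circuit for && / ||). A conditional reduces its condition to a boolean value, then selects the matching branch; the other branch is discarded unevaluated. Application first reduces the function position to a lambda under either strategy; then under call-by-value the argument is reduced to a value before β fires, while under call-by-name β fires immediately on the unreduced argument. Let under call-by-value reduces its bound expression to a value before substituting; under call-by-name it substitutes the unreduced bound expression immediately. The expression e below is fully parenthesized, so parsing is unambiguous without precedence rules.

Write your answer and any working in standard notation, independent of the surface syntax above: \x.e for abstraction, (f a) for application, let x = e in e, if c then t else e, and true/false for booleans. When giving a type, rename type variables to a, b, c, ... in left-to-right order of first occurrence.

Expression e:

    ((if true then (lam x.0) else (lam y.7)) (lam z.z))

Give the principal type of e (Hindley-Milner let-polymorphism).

Answer: Int

Trace:
  unify Bool ~ Bool
\x._ : a -> Int
\y._ : b -> Int
  unify a -> Int ~ b -> Int
  unify a ~ b
  unify Int ~ Int
z : c
\z._ : c -> c
  unify b -> Int ~ (c -> c) -> d
  unify b ~ c -> c
  unify Int ~ d
_ _ : Int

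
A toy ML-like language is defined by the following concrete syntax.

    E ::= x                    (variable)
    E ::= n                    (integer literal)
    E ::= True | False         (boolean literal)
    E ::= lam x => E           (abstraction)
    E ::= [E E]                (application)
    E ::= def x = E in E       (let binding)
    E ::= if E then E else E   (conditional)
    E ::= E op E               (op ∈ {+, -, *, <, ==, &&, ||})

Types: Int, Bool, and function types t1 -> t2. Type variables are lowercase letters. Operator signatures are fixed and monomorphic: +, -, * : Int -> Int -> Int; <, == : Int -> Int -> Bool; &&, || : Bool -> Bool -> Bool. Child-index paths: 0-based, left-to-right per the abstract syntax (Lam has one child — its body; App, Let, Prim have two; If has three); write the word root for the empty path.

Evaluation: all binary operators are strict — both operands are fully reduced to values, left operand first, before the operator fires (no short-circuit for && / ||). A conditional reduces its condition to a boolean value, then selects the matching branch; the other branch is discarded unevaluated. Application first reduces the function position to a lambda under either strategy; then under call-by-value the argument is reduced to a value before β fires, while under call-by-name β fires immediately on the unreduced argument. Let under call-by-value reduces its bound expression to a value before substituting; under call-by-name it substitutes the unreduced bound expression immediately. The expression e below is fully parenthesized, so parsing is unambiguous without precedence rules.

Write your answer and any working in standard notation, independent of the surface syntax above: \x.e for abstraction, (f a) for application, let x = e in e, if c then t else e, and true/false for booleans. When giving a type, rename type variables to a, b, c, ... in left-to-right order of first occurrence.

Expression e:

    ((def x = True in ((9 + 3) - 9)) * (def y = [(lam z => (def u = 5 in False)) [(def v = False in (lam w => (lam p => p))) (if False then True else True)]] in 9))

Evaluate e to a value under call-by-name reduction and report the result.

Working:
step 0: ((let x = true in ((9 + 3) - 9)) * (let y = ((\z.(let u = 5 in false)) ((let v = false in (\w.(\p.p))) (if false then true else true))) in 9))
step 1: [let@0] (((9 + 3) - 9) * (let y = ((\z.(let u = 5 in false)) ((let v = false in (\w.(\p.p))) (if false then true else true))) in 9))
step 2: [delta@0.0] ((12 - 9) * (let y = ((\z.(let u = 5 in false)) ((let v = false in (\w.(\p.p))) (if false then true else true))) in 9))
step 3: [delta@0] (3 * (let y = ((\z.(let u = 5 in false)) ((let v = false in (\w.(\p.p))) (if false then true else true))) in 9))
step 4: [let@1] (3 * 9)
step 5: [delta@root] 27

Answer: 27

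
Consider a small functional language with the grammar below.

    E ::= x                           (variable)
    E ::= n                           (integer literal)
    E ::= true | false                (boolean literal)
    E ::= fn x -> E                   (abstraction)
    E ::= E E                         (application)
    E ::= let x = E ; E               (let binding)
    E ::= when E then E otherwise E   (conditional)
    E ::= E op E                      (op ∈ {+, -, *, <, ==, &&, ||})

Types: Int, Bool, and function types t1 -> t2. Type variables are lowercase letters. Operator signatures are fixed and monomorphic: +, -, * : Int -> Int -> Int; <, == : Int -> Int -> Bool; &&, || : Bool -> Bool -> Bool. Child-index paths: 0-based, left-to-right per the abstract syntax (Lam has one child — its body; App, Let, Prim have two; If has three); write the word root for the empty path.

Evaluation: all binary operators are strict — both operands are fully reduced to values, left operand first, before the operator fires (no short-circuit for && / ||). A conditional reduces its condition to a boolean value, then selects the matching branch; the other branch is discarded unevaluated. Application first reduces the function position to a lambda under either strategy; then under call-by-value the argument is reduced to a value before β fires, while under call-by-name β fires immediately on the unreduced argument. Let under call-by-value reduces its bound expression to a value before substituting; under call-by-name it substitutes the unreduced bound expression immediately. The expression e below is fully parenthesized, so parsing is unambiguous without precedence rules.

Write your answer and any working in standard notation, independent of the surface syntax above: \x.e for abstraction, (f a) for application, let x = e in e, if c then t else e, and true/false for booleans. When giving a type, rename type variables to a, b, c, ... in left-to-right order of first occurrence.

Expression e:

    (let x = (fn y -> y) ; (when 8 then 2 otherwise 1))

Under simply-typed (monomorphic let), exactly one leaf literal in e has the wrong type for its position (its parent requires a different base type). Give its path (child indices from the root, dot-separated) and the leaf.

Answer: 1.0 : 8

Trace:
y : a
\y._ : a -> a
let x : a -> a
  unify Int ~ Bool
  FAIL: mismatch Int ~ Bool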